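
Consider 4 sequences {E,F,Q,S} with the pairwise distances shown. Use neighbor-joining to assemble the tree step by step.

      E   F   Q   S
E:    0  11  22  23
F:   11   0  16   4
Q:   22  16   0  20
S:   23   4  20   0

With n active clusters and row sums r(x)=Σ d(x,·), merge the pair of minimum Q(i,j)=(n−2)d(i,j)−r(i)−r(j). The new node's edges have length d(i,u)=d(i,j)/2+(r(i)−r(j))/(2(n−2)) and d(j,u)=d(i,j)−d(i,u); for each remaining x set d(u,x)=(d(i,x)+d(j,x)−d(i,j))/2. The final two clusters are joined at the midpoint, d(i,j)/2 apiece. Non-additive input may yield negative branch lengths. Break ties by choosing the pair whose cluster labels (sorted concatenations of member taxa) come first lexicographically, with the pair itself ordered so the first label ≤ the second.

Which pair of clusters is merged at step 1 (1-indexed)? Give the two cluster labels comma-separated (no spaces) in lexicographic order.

E,Q

iteration 1: select E,Q (d=22, Q=-70); attach at lengths (21/2, 23/2); label the merged cluster EQ
  updated: d(EQ,F)=5/2, d(EQ,S)=21/2
iteration 2: select EQ,F (d=5/2, Q=-17); attach at lengths (9/2, -2); label the merged cluster EFQ
  updated: d(EFQ,S)=6
iteration 3: select EFQ,S (d=6); attach at lengths (3, 3); label the merged cluster EFQS
final tree: (((E:21/2,Q:23/2):9/2,F:-2):3,S:3)
total length: 61/2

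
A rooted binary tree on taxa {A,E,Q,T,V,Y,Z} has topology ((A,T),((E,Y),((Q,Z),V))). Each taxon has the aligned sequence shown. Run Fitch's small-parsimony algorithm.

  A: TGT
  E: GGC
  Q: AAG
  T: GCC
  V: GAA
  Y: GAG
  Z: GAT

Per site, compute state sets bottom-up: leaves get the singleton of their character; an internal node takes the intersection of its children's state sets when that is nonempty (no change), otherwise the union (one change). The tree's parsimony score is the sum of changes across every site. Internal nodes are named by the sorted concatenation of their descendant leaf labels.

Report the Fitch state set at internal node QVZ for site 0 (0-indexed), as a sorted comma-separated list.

site 0, node AT: A={T} ∪ T={G} → {G,T} (+1)
site 0, node EY: E={G} ∩ Y={G} → {G} (+0)
site 0, node QZ: Q={A} ∪ Z={G} → {A,G} (+1)
site 0, node QVZ: QZ={A,G} ∩ V={G} → {G} (+0)
site 0, node EQVYZ: EY={G} ∩ QVZ={G} → {G} (+0)
site 0, node AEQTVYZ: AT={G,T} ∩ EQVYZ={G} → {G} (+0)
site 1, node AT: A={G} ∪ T={C} → {C,G} (+1)
site 1, node EY: E={G} ∪ Y={A} → {A,G} (+1)
site 1, node QZ: Q={A} ∩ Z={A} → {A} (+0)
site 1, node QVZ: QZ={A} ∩ V={A} → {A} (+0)
site 1, node EQVYZ: EY={A,G} ∩ QVZ={A} → {A} (+0)
site 1, node AEQTVYZ: AT={C,G} ∪ EQVYZ={A} → {A,C,G} (+1)
site 2, node AT: A={T} ∪ T={C} → {C,T} (+1)
site 2, node EY: E={C} ∪ Y={G} → {C,G} (+1)
site 2, node QZ: Q={G} ∪ Z={T} → {G,T} (+1)
site 2, node QVZ: QZ={G,T} ∪ V={A} → {A,G,T} (+1)
site 2, node EQVYZ: EY={C,G} ∩ QVZ={A,G,T} → {G} (+0)
site 2, node AEQTVYZ: AT={C,T} ∪ EQVYZ={G} → {C,G,T} (+1)
per-site changes: [2, 3, 5]; total = 10

G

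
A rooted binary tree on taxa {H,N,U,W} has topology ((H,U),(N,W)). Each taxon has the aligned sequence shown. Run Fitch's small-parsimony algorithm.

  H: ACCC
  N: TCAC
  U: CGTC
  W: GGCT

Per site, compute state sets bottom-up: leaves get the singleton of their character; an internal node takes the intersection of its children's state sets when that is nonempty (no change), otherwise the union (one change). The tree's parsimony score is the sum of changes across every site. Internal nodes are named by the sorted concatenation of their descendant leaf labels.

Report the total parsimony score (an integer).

HU@0: {A} ∪ {C} = {A,C} (union, +1)
NW@0: {T} ∪ {G} = {G,T} (union, +1)
HNUW@0: {A,C} ∪ {G,T} = {A,C,G,T} (union, +1)
HU@1: {C} ∪ {G} = {C,G} (union, +1)
NW@1: {C} ∪ {G} = {C,G} (union, +1)
HNUW@1: {C,G} ∩ {C,G} = {C,G} (intersection, +0)
HU@2: {C} ∪ {T} = {C,T} (union, +1)
NW@2: {A} ∪ {C} = {A,C} (union, +1)
HNUW@2: {C,T} ∩ {A,C} = {C} (intersection, +0)
HU@3: {C} ∩ {C} = {C} (intersection, +0)
NW@3: {C} ∪ {T} = {C,T} (union, +1)
HNUW@3: {C} ∩ {C,T} = {C} (intersection, +0)
per-site changes: [3, 2, 2, 1]; total = 8

8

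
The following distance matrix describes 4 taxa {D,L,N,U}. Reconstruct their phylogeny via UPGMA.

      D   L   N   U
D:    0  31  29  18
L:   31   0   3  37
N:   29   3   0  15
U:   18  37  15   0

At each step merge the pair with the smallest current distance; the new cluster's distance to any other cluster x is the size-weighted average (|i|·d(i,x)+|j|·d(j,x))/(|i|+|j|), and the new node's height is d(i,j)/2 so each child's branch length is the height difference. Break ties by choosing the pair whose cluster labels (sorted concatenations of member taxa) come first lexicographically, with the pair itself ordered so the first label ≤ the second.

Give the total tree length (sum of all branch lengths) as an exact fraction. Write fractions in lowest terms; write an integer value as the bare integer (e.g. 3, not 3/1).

iteration 1: select L,N (d=3); attach at lengths (3/2, 3/2); label the merged cluster LN
  updated: d(D,LN)=30, d(LN,U)=26
iteration 2: select D,U (d=18); attach at lengths (9, 9); label the merged cluster DU
  updated: d(DU,LN)=28
iteration 3: select DU,LN (d=28); attach at lengths (5, 25/2); label the merged cluster DLNU
final tree: ((D:9,U:9):5,(L:3/2,N:3/2):25/2)
total length: 77/2

77/2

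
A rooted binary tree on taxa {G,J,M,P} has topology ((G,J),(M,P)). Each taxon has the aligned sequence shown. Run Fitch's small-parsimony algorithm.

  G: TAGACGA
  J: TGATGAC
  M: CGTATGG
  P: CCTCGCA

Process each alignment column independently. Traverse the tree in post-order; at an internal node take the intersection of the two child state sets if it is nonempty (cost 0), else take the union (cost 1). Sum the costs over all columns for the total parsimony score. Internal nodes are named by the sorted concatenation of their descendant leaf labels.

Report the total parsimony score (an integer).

13

site 0, node GJ: G={T} ∩ J={T} → {T} (+0)
site 0, node MP: M={C} ∩ P={C} → {C} (+0)
site 0, node GJMP: GJ={T} ∪ MP={C} → {C,T} (+1)
site 1, node GJ: G={A} ∪ J={G} → {A,G} (+1)
site 1, node MP: M={G} ∪ P={C} → {C,G} (+1)
site 1, node GJMP: GJ={A,G} ∩ MP={C,G} → {G} (+0)
site 2, node GJ: G={G} ∪ J={A} → {A,G} (+1)
site 2, node MP: M={T} ∩ P={T} → {T} (+0)
site 2, node GJMP: GJ={A,G} ∪ MP={T} → {A,G,T} (+1)
site 3, node GJ: G={A} ∪ J={T} → {A,T} (+1)
site 3, node MP: M={A} ∪ P={C} → {A,C} (+1)
site 3, node GJMP: GJ={A,T} ∩ MP={A,C} → {A} (+0)
site 4, node GJ: G={C} ∪ J={G} → {C,G} (+1)
site 4, node MP: M={T} ∪ P={G} → {G,T} (+1)
site 4, node GJMP: GJ={C,G} ∩ MP={G,T} → {G} (+0)
site 5, node GJ: G={G} ∪ J={A} → {A,G} (+1)
site 5, node MP: M={G} ∪ P={C} → {C,G} (+1)
site 5, node GJMP: GJ={A,G} ∩ MP={C,G} → {G} (+0)
site 6, node GJ: G={A} ∪ J={C} → {A,C} (+1)
site 6, node MP: M={G} ∪ P={A} → {A,G} (+1)
site 6, node GJMP: GJ={A,C} ∩ MP={A,G} → {A} (+0)
per-site changes: [1, 2, 2, 2, 2, 2, 2]; total = 13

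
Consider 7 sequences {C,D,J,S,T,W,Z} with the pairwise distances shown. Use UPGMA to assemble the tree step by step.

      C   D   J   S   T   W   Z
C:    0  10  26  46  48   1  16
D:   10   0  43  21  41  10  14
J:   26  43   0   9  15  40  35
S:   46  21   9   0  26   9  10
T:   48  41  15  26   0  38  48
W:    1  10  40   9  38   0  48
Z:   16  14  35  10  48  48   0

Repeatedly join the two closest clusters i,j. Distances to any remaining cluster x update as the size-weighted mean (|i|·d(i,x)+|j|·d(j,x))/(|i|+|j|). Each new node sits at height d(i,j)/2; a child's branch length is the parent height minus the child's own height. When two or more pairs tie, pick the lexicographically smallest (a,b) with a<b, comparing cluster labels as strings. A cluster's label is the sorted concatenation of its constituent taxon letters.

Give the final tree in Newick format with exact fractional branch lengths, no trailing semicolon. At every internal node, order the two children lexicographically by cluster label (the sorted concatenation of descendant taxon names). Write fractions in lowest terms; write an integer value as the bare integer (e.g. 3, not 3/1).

iteration 1: select C,W (d=1); attach at lengths (1/2, 1/2); label the merged cluster CW
  updated: d(CW,D)=10, d(CW,J)=33, d(CW,S)=55/2, d(CW,T)=43, d(CW,Z)=32
iteration 2: select J,S (d=9); attach at lengths (9/2, 9/2); label the merged cluster JS
  updated: d(CW,JS)=121/4, d(D,JS)=32, d(JS,T)=41/2, d(JS,Z)=45/2
iteration 3: select CW,D (d=10); attach at lengths (9/2, 5); label the merged cluster CDW
  updated: d(CDW,JS)=185/6, d(CDW,T)=127/3, d(CDW,Z)=26
iteration 4: select JS,T (d=41/2); attach at lengths (23/4, 41/4); label the merged cluster JST
  updated: d(CDW,JST)=104/3, d(JST,Z)=31
iteration 5: select CDW,Z (d=26); attach at lengths (8, 13); label the merged cluster CDWZ
  updated: d(CDWZ,JST)=135/4
iteration 6: select CDWZ,JST (d=135/4); attach at lengths (31/8, 53/8); label the merged cluster CDJSTWZ
final tree: ((((C:1/2,W:1/2):9/2,D:5):8,Z:13):31/8,((J:9/2,S:9/2):23/4,T:41/4):53/8)
total length: 67

((((C:1/2,W:1/2):9/2,D:5):8,Z:13):31/8,((J:9/2,S:9/2):23/4,T:41/4):53/8)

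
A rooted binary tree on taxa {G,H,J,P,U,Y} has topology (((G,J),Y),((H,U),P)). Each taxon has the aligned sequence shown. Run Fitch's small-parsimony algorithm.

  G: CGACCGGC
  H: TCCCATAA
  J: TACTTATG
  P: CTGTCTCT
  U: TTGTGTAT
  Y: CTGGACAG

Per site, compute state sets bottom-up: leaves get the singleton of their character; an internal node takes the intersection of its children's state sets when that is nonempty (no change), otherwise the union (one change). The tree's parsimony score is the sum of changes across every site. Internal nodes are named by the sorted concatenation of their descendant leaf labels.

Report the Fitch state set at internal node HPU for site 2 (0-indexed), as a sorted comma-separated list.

G

GJ@0: {C} ∪ {T} = {C,T} (union, +1)
GJY@0: {C,T} ∩ {C} = {C} (intersection, +0)
HU@0: {T} ∩ {T} = {T} (intersection, +0)
HPU@0: {T} ∪ {C} = {C,T} (union, +1)
GHJPUY@0: {C} ∩ {C,T} = {C} (intersection, +0)
GJ@1: {G} ∪ {A} = {A,G} (union, +1)
GJY@1: {A,G} ∪ {T} = {A,G,T} (union, +1)
HU@1: {C} ∪ {T} = {C,T} (union, +1)
HPU@1: {C,T} ∩ {T} = {T} (intersection, +0)
GHJPUY@1: {A,G,T} ∩ {T} = {T} (intersection, +0)
GJ@2: {A} ∪ {C} = {A,C} (union, +1)
GJY@2: {A,C} ∪ {G} = {A,C,G} (union, +1)
HU@2: {C} ∪ {G} = {C,G} (union, +1)
HPU@2: {C,G} ∩ {G} = {G} (intersection, +0)
GHJPUY@2: {A,C,G} ∩ {G} = {G} (intersection, +0)
GJ@3: {C} ∪ {T} = {C,T} (union, +1)
GJY@3: {C,T} ∪ {G} = {C,G,T} (union, +1)
HU@3: {C} ∪ {T} = {C,T} (union, +1)
HPU@3: {C,T} ∩ {T} = {T} (intersection, +0)
GHJPUY@3: {C,G,T} ∩ {T} = {T} (intersection, +0)
GJ@4: {C} ∪ {T} = {C,T} (union, +1)
GJY@4: {C,T} ∪ {A} = {A,C,T} (union, +1)
HU@4: {A} ∪ {G} = {A,G} (union, +1)
HPU@4: {A,G} ∪ {C} = {A,C,G} (union, +1)
GHJPUY@4: {A,C,T} ∩ {A,C,G} = {A,C} (intersection, +0)
GJ@5: {G} ∪ {A} = {A,G} (union, +1)
GJY@5: {A,G} ∪ {C} = {A,C,G} (union, +1)
HU@5: {T} ∩ {T} = {T} (intersection, +0)
HPU@5: {T} ∩ {T} = {T} (intersection, +0)
GHJPUY@5: {A,C,G} ∪ {T} = {A,C,G,T} (union, +1)
GJ@6: {G} ∪ {T} = {G,T} (union, +1)
GJY@6: {G,T} ∪ {A} = {A,G,T} (union, +1)
HU@6: {A} ∩ {A} = {A} (intersection, +0)
HPU@6: {A} ∪ {C} = {A,C} (union, +1)
GHJPUY@6: {A,G,T} ∩ {A,C} = {A} (intersection, +0)
GJ@7: {C} ∪ {G} = {C,G} (union, +1)
GJY@7: {C,G} ∩ {G} = {G} (intersection, +0)
HU@7: {A} ∪ {T} = {A,T} (union, +1)
HPU@7: {A,T} ∩ {T} = {T} (intersection, +0)
GHJPUY@7: {G} ∪ {T} = {G,T} (union, +1)
per-site changes: [2, 3, 3, 3, 4, 3, 3, 3]; total = 24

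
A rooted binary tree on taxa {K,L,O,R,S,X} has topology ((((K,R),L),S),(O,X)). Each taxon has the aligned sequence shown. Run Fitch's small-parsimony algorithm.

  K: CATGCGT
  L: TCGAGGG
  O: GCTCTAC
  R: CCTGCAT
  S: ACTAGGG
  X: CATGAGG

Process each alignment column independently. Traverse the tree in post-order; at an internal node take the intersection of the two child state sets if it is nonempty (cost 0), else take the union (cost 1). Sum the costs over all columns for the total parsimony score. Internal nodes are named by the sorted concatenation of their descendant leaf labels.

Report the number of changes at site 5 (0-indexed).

[col 0] KR: children K:{C}, R:{C} ∩→ {C}; cost 0
[col 0] KLR: children KR:{C}, L:{T} ∪→ {C,T}; cost 1
[col 0] KLRS: children KLR:{C,T}, S:{A} ∪→ {A,C,T}; cost 1
[col 0] OX: children O:{G}, X:{C} ∪→ {C,G}; cost 1
[col 0] KLORSX: children KLRS:{A,C,T}, OX:{C,G} ∩→ {C}; cost 0
[col 1] KR: children K:{A}, R:{C} ∪→ {A,C}; cost 1
[col 1] KLR: children KR:{A,C}, L:{C} ∩→ {C}; cost 0
[col 1] KLRS: children KLR:{C}, S:{C} ∩→ {C}; cost 0
[col 1] OX: children O:{C}, X:{A} ∪→ {A,C}; cost 1
[col 1] KLORSX: children KLRS:{C}, OX:{A,C} ∩→ {C}; cost 0
[col 2] KR: children K:{T}, R:{T} ∩→ {T}; cost 0
[col 2] KLR: children KR:{T}, L:{G} ∪→ {G,T}; cost 1
[col 2] KLRS: children KLR:{G,T}, S:{T} ∩→ {T}; cost 0
[col 2] OX: children O:{T}, X:{T} ∩→ {T}; cost 0
[col 2] KLORSX: children KLRS:{T}, OX:{T} ∩→ {T}; cost 0
[col 3] KR: children K:{G}, R:{G} ∩→ {G}; cost 0
[col 3] KLR: children KR:{G}, L:{A} ∪→ {A,G}; cost 1
[col 3] KLRS: children KLR:{A,G}, S:{A} ∩→ {A}; cost 0
[col 3] OX: children O:{C}, X:{G} ∪→ {C,G}; cost 1
[col 3] KLORSX: children KLRS:{A}, OX:{C,G} ∪→ {A,C,G}; cost 1
[col 4] KR: children K:{C}, R:{C} ∩→ {C}; cost 0
[col 4] KLR: children KR:{C}, L:{G} ∪→ {C,G}; cost 1
[col 4] KLRS: children KLR:{C,G}, S:{G} ∩→ {G}; cost 0
[col 4] OX: children O:{T}, X:{A} ∪→ {A,T}; cost 1
[col 4] KLORSX: children KLRS:{G}, OX:{A,T} ∪→ {A,G,T}; cost 1
[col 5] KR: children K:{G}, R:{A} ∪→ {A,G}; cost 1
[col 5] KLR: children KR:{A,G}, L:{G} ∩→ {G}; cost 0
[col 5] KLRS: children KLR:{G}, S:{G} ∩→ {G}; cost 0
[col 5] OX: children O:{A}, X:{G} ∪→ {A,G}; cost 1
[col 5] KLORSX: children KLRS:{G}, OX:{A,G} ∩→ {G}; cost 0
[col 6] KR: children K:{T}, R:{T} ∩→ {T}; cost 0
[col 6] KLR: children KR:{T}, L:{G} ∪→ {G,T}; cost 1
[col 6] KLRS: children KLR:{G,T}, S:{G} ∩→ {G}; cost 0
[col 6] OX: children O:{C}, X:{G} ∪→ {C,G}; cost 1
[col 6] KLORSX: children KLRS:{G}, OX:{C,G} ∩→ {G}; cost 0
per-site changes: [3, 2, 1, 3, 3, 2, 2]; total = 16

2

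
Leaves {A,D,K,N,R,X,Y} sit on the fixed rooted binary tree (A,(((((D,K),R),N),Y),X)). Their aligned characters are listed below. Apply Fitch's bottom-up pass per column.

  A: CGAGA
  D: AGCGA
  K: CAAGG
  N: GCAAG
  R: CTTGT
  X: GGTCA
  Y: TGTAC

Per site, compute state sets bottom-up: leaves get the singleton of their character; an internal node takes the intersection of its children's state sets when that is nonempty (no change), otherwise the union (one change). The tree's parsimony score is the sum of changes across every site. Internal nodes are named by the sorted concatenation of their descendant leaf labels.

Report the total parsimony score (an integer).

site 0, node DK: D={A} ∪ K={C} → {A,C} (+1)
site 0, node DKR: DK={A,C} ∩ R={C} → {C} (+0)
site 0, node DKNR: DKR={C} ∪ N={G} → {C,G} (+1)
site 0, node DKNRY: DKNR={C,G} ∪ Y={T} → {C,G,T} (+1)
site 0, node DKNRXY: DKNRY={C,G,T} ∩ X={G} → {G} (+0)
site 0, node ADKNRXY: A={C} ∪ DKNRXY={G} → {C,G} (+1)
site 1, node DK: D={G} ∪ K={A} → {A,G} (+1)
site 1, node DKR: DK={A,G} ∪ R={T} → {A,G,T} (+1)
site 1, node DKNR: DKR={A,G,T} ∪ N={C} → {A,C,G,T} (+1)
site 1, node DKNRY: DKNR={A,C,G,T} ∩ Y={G} → {G} (+0)
site 1, node DKNRXY: DKNRY={G} ∩ X={G} → {G} (+0)
site 1, node ADKNRXY: A={G} ∩ DKNRXY={G} → {G} (+0)
site 2, node DK: D={C} ∪ K={A} → {A,C} (+1)
site 2, node DKR: DK={A,C} ∪ R={T} → {A,C,T} (+1)
site 2, node DKNR: DKR={A,C,T} ∩ N={A} → {A} (+0)
site 2, node DKNRY: DKNR={A} ∪ Y={T} → {A,T} (+1)
site 2, node DKNRXY: DKNRY={A,T} ∩ X={T} → {T} (+0)
site 2, node ADKNRXY: A={A} ∪ DKNRXY={T} → {A,T} (+1)
site 3, node DK: D={G} ∩ K={G} → {G} (+0)
site 3, node DKR: DK={G} ∩ R={G} → {G} (+0)
site 3, node DKNR: DKR={G} ∪ N={A} → {A,G} (+1)
site 3, node DKNRY: DKNR={A,G} ∩ Y={A} → {A} (+0)
site 3, node DKNRXY: DKNRY={A} ∪ X={C} → {A,C} (+1)
site 3, node ADKNRXY: A={G} ∪ DKNRXY={A,C} → {A,C,G} (+1)
site 4, node DK: D={A} ∪ K={G} → {A,G} (+1)
site 4, node DKR: DK={A,G} ∪ R={T} → {A,G,T} (+1)
site 4, node DKNR: DKR={A,G,T} ∩ N={G} → {G} (+0)
site 4, node DKNRY: DKNR={G} ∪ Y={C} → {C,G} (+1)
site 4, node DKNRXY: DKNRY={C,G} ∪ X={A} → {A,C,G} (+1)
site 4, node ADKNRXY: A={A} ∩ DKNRXY={A,C,G} → {A} (+0)
per-site changes: [4, 3, 4, 3, 4]; total = 18

18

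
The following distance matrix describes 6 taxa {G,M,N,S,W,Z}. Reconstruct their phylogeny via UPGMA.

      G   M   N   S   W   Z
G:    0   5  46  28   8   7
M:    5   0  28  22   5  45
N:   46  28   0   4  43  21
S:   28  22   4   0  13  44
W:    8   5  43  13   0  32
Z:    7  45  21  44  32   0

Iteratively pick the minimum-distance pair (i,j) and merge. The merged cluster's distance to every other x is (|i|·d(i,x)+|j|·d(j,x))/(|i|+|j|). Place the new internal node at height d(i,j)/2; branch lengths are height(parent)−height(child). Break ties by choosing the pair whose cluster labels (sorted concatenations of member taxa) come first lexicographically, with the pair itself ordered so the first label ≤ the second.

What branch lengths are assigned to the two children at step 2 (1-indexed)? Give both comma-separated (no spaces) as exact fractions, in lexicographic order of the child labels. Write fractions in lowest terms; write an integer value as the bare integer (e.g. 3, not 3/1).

1. join N+S (d=4) ⇒ NS; edges |N|=2, |S|=2
  updated: d(G,NS)=37, d(M,NS)=25, d(NS,W)=28, d(NS,Z)=65/2
2. join G+M (d=5) ⇒ GM; edges |G|=5/2, |M|=5/2
  updated: d(GM,NS)=31, d(GM,W)=13/2, d(GM,Z)=26
3. join GM+W (d=13/2) ⇒ GMW; edges |GM|=3/4, |W|=13/4
  updated: d(GMW,NS)=30, d(GMW,Z)=28
4. join GMW+Z (d=28) ⇒ GMWZ; edges |GMW|=43/4, |Z|=14
  updated: d(GMWZ,NS)=245/8
5. join GMWZ+NS (d=245/8) ⇒ GMNSWZ; edges |GMWZ|=21/16, |NS|=213/16
final tree: ((((G:5/2,M:5/2):3/4,W:13/4):43/4,Z:14):21/16,(N:2,S:2):213/16)
total length: 419/8

5/2,5/2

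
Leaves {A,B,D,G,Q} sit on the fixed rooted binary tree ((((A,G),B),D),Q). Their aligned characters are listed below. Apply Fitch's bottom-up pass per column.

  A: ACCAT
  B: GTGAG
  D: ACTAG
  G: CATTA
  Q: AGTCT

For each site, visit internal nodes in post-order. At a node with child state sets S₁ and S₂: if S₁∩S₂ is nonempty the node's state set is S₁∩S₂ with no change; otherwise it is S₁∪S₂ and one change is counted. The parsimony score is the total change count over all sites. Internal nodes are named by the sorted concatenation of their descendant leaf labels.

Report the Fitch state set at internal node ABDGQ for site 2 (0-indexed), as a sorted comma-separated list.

T

site 0, node AG: A={A} ∪ G={C} → {A,C} (+1)
site 0, node ABG: AG={A,C} ∪ B={G} → {A,C,G} (+1)
site 0, node ABDG: ABG={A,C,G} ∩ D={A} → {A} (+0)
site 0, node ABDGQ: ABDG={A} ∩ Q={A} → {A} (+0)
site 1, node AG: A={C} ∪ G={A} → {A,C} (+1)
site 1, node ABG: AG={A,C} ∪ B={T} → {A,C,T} (+1)
site 1, node ABDG: ABG={A,C,T} ∩ D={C} → {C} (+0)
site 1, node ABDGQ: ABDG={C} ∪ Q={G} → {C,G} (+1)
site 2, node AG: A={C} ∪ G={T} → {C,T} (+1)
site 2, node ABG: AG={C,T} ∪ B={G} → {C,G,T} (+1)
site 2, node ABDG: ABG={C,G,T} ∩ D={T} → {T} (+0)
site 2, node ABDGQ: ABDG={T} ∩ Q={T} → {T} (+0)
site 3, node AG: A={A} ∪ G={T} → {A,T} (+1)
site 3, node ABG: AG={A,T} ∩ B={A} → {A} (+0)
site 3, node ABDG: ABG={A} ∩ D={A} → {A} (+0)
site 3, node ABDGQ: ABDG={A} ∪ Q={C} → {A,C} (+1)
site 4, node AG: A={T} ∪ G={A} → {A,T} (+1)
site 4, node ABG: AG={A,T} ∪ B={G} → {A,G,T} (+1)
site 4, node ABDG: ABG={A,G,T} ∩ D={G} → {G} (+0)
site 4, node ABDGQ: ABDG={G} ∪ Q={T} → {G,T} (+1)
per-site changes: [2, 3, 2, 2, 3]; total = 12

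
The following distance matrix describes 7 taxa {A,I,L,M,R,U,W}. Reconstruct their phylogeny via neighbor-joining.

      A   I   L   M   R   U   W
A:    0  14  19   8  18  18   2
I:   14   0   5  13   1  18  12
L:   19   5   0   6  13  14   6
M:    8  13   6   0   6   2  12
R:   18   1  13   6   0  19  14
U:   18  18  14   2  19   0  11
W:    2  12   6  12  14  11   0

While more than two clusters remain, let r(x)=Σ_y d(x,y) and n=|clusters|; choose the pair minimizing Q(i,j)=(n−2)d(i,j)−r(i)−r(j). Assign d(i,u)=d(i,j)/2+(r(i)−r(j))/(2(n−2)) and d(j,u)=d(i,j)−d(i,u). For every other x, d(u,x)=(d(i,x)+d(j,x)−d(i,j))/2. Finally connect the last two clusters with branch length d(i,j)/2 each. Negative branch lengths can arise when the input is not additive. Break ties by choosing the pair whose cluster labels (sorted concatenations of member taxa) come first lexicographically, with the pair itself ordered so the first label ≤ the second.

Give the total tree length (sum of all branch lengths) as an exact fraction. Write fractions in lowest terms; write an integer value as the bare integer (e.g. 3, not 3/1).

iteration 1: select I,R (d=1, Q=-129); attach at lengths (-3/10, 13/10); label the merged cluster IR
  updated: d(A,IR)=31/2, d(IR,L)=17/2, d(IR,M)=9, d(IR,U)=18, d(IR,W)=25/2
iteration 2: select A,W (d=2, Q=-98); attach at lengths (27/8, -11/8); label the merged cluster AW
  updated: d(AW,IR)=13, d(AW,L)=23/2, d(AW,M)=9, d(AW,U)=27/2
iteration 3: select M,U (d=2, Q=-135/2); attach at lengths (-31/12, 55/12); label the merged cluster MU
  updated: d(AW,MU)=41/4, d(IR,MU)=25/2, d(L,MU)=9
iteration 4: select AW,MU (d=41/4, Q=-46); attach at lengths (47/8, 35/8); label the merged cluster AMUW
  updated: d(AMUW,IR)=61/8, d(AMUW,L)=41/8
iteration 5: select AMUW,IR (d=61/8, Q=-85/4); attach at lengths (17/8, 11/2); label the merged cluster AIMRUW
  updated: d(AIMRUW,L)=3
iteration 6: select AIMRUW,L (d=3); attach at lengths (3/2, 3/2); label the merged cluster AILMRUW
final tree: ((((A:27/8,W:-11/8):47/8,(M:-31/12,U:55/12):35/8):17/8,(I:-3/10,R:13/10):11/2):3/2,L:3/2)
total length: 207/8

207/8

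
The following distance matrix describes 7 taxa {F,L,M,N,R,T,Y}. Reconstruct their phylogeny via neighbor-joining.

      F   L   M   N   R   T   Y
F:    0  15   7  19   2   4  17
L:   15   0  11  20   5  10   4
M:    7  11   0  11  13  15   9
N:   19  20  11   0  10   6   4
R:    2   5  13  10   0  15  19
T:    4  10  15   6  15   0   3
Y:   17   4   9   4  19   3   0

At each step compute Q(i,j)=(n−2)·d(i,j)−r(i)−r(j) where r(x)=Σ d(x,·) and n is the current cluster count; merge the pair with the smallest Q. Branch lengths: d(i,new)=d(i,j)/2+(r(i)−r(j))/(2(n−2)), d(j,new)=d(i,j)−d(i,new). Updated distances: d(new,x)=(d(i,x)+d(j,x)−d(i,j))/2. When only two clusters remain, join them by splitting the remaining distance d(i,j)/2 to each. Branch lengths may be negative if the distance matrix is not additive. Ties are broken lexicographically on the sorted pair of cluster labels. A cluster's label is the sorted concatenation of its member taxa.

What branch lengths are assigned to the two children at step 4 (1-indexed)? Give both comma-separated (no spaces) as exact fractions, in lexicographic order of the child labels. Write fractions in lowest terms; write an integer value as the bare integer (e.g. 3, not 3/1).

17/4,-3/4

1. join F+R (d=2, Q=-118) ⇒ FR; edges |F|=1, |R|=1
  updated: d(FR,L)=9, d(FR,M)=9, d(FR,N)=27/2, d(FR,T)=17/2, d(FR,Y)=17
2. join FR+M (d=9, Q=-76) ⇒ FMR; edges |FR|=19/4, |M|=17/4
  updated: d(FMR,L)=11/2, d(FMR,N)=31/4, d(FMR,T)=29/4, d(FMR,Y)=17/2
3. join FMR+L (d=11/2, Q=-52) ⇒ FLMR; edges |FMR|=1, |L|=9/2
  updated: d(FLMR,N)=89/8, d(FLMR,T)=47/8, d(FLMR,Y)=7/2
4. join FLMR+Y (d=7/2, Q=-24) ⇒ FLMRY; edges |FLMR|=17/4, |Y|=-3/4
  updated: d(FLMRY,N)=93/16, d(FLMRY,T)=43/16
5. join FLMRY+N (d=93/16, Q=-29/2) ⇒ FLMNRY; edges |FLMRY|=5/4, |N|=73/16
  updated: d(FLMNRY,T)=23/16
6. join FLMNRY+T (d=23/16) ⇒ FLMNRTY; edges |FLMNRY|=23/32, |T|=23/32
final tree: ((((((F:1,R:1):19/4,M:17/4):1,L:9/2):17/4,Y:-3/4):5/4,N:73/16):23/32,T:23/32)
total length: 109/4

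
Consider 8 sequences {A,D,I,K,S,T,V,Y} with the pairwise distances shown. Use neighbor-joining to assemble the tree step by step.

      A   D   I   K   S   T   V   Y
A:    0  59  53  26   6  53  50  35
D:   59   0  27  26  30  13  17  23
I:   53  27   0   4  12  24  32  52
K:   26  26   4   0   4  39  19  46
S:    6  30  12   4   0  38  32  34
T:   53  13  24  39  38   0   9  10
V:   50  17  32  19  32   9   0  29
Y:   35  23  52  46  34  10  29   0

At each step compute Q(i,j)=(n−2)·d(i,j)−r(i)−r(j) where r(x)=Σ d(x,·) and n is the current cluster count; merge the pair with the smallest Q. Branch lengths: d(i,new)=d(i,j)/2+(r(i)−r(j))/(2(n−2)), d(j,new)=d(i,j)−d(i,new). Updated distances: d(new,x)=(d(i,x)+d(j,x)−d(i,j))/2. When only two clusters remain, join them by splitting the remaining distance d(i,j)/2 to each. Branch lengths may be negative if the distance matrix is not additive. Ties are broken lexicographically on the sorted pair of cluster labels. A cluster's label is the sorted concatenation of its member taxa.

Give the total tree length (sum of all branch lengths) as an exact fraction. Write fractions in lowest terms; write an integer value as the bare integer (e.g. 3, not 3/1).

2413/32

iteration 1: select A,S (d=6, Q=-402); attach at lengths (27/2, -15/2); label the merged cluster AS
  updated: d(AS,D)=83/2, d(AS,I)=59/2, d(AS,K)=12, d(AS,T)=85/2, d(AS,V)=38, d(AS,Y)=63/2
iteration 2: select I,K (d=4, Q=-589/2); attach at lengths (17/4, -1/4); label the merged cluster IK
  updated: d(AS,IK)=75/4, d(D,IK)=49/2, d(IK,T)=59/2, d(IK,V)=47/2, d(IK,Y)=47
iteration 3: select AS,IK (d=75/4, Q=-481/2); attach at lengths (13, 23/4); label the merged cluster AIKS
  updated: d(AIKS,D)=189/8, d(AIKS,T)=213/8, d(AIKS,V)=171/8, d(AIKS,Y)=239/8
iteration 4: select T,Y (d=10, Q=-241/2); attach at lengths (-13/24, 253/24); label the merged cluster TY
  updated: d(AIKS,TY)=93/4, d(D,TY)=13, d(TY,V)=14
iteration 5: select AIKS,V (d=171/8, Q=-623/8); attach at lengths (469/32, 215/32); label the merged cluster AIKSV
  updated: d(AIKSV,D)=77/8, d(AIKSV,TY)=127/16
iteration 6: select AIKSV,D (d=77/8, Q=-489/16); attach at lengths (73/32, 235/32); label the merged cluster ADIKSV
  updated: d(ADIKSV,TY)=181/32
iteration 7: select ADIKSV,TY (d=181/32); attach at lengths (181/64, 181/64); label the merged cluster ADIKSTVY
final tree: (((((A:27/2,S:-15/2):13,(I:17/4,K:-1/4):23/4):469/32,V:215/32):73/32,D:235/32):181/64,(T:-13/24,Y:253/24):181/64)
total length: 2413/32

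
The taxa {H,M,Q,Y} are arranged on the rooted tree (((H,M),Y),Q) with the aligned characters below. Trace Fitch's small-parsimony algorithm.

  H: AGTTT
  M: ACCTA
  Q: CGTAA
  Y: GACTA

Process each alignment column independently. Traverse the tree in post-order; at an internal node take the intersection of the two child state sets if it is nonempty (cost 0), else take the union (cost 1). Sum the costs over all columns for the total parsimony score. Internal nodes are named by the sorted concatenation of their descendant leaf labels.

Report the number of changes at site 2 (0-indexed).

2

site 0, node HM: H={A} ∩ M={A} → {A} (+0)
site 0, node HMY: HM={A} ∪ Y={G} → {A,G} (+1)
site 0, node HMQY: HMY={A,G} ∪ Q={C} → {A,C,G} (+1)
site 1, node HM: H={G} ∪ M={C} → {C,G} (+1)
site 1, node HMY: HM={C,G} ∪ Y={A} → {A,C,G} (+1)
site 1, node HMQY: HMY={A,C,G} ∩ Q={G} → {G} (+0)
site 2, node HM: H={T} ∪ M={C} → {C,T} (+1)
site 2, node HMY: HM={C,T} ∩ Y={C} → {C} (+0)
site 2, node HMQY: HMY={C} ∪ Q={T} → {C,T} (+1)
site 3, node HM: H={T} ∩ M={T} → {T} (+0)
site 3, node HMY: HM={T} ∩ Y={T} → {T} (+0)
site 3, node HMQY: HMY={T} ∪ Q={A} → {A,T} (+1)
site 4, node HM: H={T} ∪ M={A} → {A,T} (+1)
site 4, node HMY: HM={A,T} ∩ Y={A} → {A} (+0)
site 4, node HMQY: HMY={A} ∩ Q={A} → {A} (+0)
per-site changes: [2, 2, 2, 1, 1]; total = 8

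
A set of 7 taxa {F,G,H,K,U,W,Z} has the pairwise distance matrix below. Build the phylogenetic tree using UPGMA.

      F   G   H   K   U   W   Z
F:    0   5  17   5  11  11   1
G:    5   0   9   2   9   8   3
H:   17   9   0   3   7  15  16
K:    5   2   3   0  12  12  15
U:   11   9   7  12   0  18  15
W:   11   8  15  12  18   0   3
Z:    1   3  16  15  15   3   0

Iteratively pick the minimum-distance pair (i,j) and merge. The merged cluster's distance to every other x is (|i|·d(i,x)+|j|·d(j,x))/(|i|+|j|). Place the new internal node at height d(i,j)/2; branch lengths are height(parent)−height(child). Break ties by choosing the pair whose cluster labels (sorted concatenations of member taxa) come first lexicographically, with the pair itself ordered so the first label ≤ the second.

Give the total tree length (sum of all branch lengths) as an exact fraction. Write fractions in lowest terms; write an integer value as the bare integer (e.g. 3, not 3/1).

73/3

iteration 1: select F,Z (d=1); attach at lengths (1/2, 1/2); label the merged cluster FZ
  updated: d(FZ,G)=4, d(FZ,H)=33/2, d(FZ,K)=10, d(FZ,U)=13, d(FZ,W)=7
iteration 2: select G,K (d=2); attach at lengths (1, 1); label the merged cluster GK
  updated: d(FZ,GK)=7, d(GK,H)=6, d(GK,U)=21/2, d(GK,W)=10
iteration 3: select GK,H (d=6); attach at lengths (2, 3); label the merged cluster GHK
  updated: d(FZ,GHK)=61/6, d(GHK,U)=28/3, d(GHK,W)=35/3
iteration 4: select FZ,W (d=7); attach at lengths (3, 7/2); label the merged cluster FWZ
  updated: d(FWZ,GHK)=32/3, d(FWZ,U)=44/3
iteration 5: select GHK,U (d=28/3); attach at lengths (5/3, 14/3); label the merged cluster GHKU
  updated: d(FWZ,GHKU)=35/3
iteration 6: select FWZ,GHKU (d=35/3); attach at lengths (7/3, 7/6); label the merged cluster FGHKUWZ
final tree: (((F:1/2,Z:1/2):3,W:7/2):7/3,(((G:1,K:1):2,H:3):5/3,U:14/3):7/6)
total length: 73/3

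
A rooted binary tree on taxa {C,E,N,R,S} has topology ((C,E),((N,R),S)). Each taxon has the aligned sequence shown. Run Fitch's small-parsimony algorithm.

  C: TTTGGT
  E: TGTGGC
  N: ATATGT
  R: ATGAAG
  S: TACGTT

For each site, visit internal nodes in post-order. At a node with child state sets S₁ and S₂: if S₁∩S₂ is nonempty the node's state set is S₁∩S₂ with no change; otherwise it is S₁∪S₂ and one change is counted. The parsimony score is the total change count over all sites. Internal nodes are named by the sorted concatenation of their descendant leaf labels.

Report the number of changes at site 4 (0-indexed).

2

CE@0: {T} ∩ {T} = {T} (intersection, +0)
NR@0: {A} ∩ {A} = {A} (intersection, +0)
NRS@0: {A} ∪ {T} = {A,T} (union, +1)
CENRS@0: {T} ∩ {A,T} = {T} (intersection, +0)
CE@1: {T} ∪ {G} = {G,T} (union, +1)
NR@1: {T} ∩ {T} = {T} (intersection, +0)
NRS@1: {T} ∪ {A} = {A,T} (union, +1)
CENRS@1: {G,T} ∩ {A,T} = {T} (intersection, +0)
CE@2: {T} ∩ {T} = {T} (intersection, +0)
NR@2: {A} ∪ {G} = {A,G} (union, +1)
NRS@2: {A,G} ∪ {C} = {A,C,G} (union, +1)
CENRS@2: {T} ∪ {A,C,G} = {A,C,G,T} (union, +1)
CE@3: {G} ∩ {G} = {G} (intersection, +0)
NR@3: {T} ∪ {A} = {A,T} (union, +1)
NRS@3: {A,T} ∪ {G} = {A,G,T} (union, +1)
CENRS@3: {G} ∩ {A,G,T} = {G} (intersection, +0)
CE@4: {G} ∩ {G} = {G} (intersection, +0)
NR@4: {G} ∪ {A} = {A,G} (union, +1)
NRS@4: {A,G} ∪ {T} = {A,G,T} (union, +1)
CENRS@4: {G} ∩ {A,G,T} = {G} (intersection, +0)
CE@5: {T} ∪ {C} = {C,T} (union, +1)
NR@5: {T} ∪ {G} = {G,T} (union, +1)
NRS@5: {G,T} ∩ {T} = {T} (intersection, +0)
CENRS@5: {C,T} ∩ {T} = {T} (intersection, +0)
per-site changes: [1, 2, 3, 2, 2, 2]; total = 12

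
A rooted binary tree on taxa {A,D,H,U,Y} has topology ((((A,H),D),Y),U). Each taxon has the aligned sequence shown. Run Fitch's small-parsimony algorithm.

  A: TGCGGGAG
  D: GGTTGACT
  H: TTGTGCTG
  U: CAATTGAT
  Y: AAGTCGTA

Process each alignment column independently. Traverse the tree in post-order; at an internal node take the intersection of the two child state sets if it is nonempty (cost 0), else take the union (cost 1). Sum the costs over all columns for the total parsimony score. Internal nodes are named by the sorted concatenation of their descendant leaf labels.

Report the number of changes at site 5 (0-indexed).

2

[col 0] AH: children A:{T}, H:{T} ∩→ {T}; cost 0
[col 0] ADH: children AH:{T}, D:{G} ∪→ {G,T}; cost 1
[col 0] ADHY: children ADH:{G,T}, Y:{A} ∪→ {A,G,T}; cost 1
[col 0] ADHUY: children ADHY:{A,G,T}, U:{C} ∪→ {A,C,G,T}; cost 1
[col 1] AH: children A:{G}, H:{T} ∪→ {G,T}; cost 1
[col 1] ADH: children AH:{G,T}, D:{G} ∩→ {G}; cost 0
[col 1] ADHY: children ADH:{G}, Y:{A} ∪→ {A,G}; cost 1
[col 1] ADHUY: children ADHY:{A,G}, U:{A} ∩→ {A}; cost 0
[col 2] AH: children A:{C}, H:{G} ∪→ {C,G}; cost 1
[col 2] ADH: children AH:{C,G}, D:{T} ∪→ {C,G,T}; cost 1
[col 2] ADHY: children ADH:{C,G,T}, Y:{G} ∩→ {G}; cost 0
[col 2] ADHUY: children ADHY:{G}, U:{A} ∪→ {A,G}; cost 1
[col 3] AH: children A:{G}, H:{T} ∪→ {G,T}; cost 1
[col 3] ADH: children AH:{G,T}, D:{T} ∩→ {T}; cost 0
[col 3] ADHY: children ADH:{T}, Y:{T} ∩→ {T}; cost 0
[col 3] ADHUY: children ADHY:{T}, U:{T} ∩→ {T}; cost 0
[col 4] AH: children A:{G}, H:{G} ∩→ {G}; cost 0
[col 4] ADH: children AH:{G}, D:{G} ∩→ {G}; cost 0
[col 4] ADHY: children ADH:{G}, Y:{C} ∪→ {C,G}; cost 1
[col 4] ADHUY: children ADHY:{C,G}, U:{T} ∪→ {C,G,T}; cost 1
[col 5] AH: children A:{G}, H:{C} ∪→ {C,G}; cost 1
[col 5] ADH: children AH:{C,G}, D:{A} ∪→ {A,C,G}; cost 1
[col 5] ADHY: children ADH:{A,C,G}, Y:{G} ∩→ {G}; cost 0
[col 5] ADHUY: children ADHY:{G}, U:{G} ∩→ {G}; cost 0
[col 6] AH: children A:{A}, H:{T} ∪→ {A,T}; cost 1
[col 6] ADH: children AH:{A,T}, D:{C} ∪→ {A,C,T}; cost 1
[col 6] ADHY: children ADH:{A,C,T}, Y:{T} ∩→ {T}; cost 0
[col 6] ADHUY: children ADHY:{T}, U:{A} ∪→ {A,T}; cost 1
[col 7] AH: children A:{G}, H:{G} ∩→ {G}; cost 0
[col 7] ADH: children AH:{G}, D:{T} ∪→ {G,T}; cost 1
[col 7] ADHY: children ADH:{G,T}, Y:{A} ∪→ {A,G,T}; cost 1
[col 7] ADHUY: children ADHY:{A,G,T}, U:{T} ∩→ {T}; cost 0
per-site changes: [3, 2, 3, 1, 2, 2, 3, 2]; total = 18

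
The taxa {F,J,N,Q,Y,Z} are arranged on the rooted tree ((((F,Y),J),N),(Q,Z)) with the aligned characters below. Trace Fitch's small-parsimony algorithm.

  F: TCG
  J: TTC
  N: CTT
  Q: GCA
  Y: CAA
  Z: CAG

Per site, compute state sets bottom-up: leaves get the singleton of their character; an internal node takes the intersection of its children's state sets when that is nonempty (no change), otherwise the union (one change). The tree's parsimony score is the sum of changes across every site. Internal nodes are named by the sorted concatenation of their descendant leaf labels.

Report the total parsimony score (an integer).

FY@0: {T} ∪ {C} = {C,T} (union, +1)
FJY@0: {C,T} ∩ {T} = {T} (intersection, +0)
FJNY@0: {T} ∪ {C} = {C,T} (union, +1)
QZ@0: {G} ∪ {C} = {C,G} (union, +1)
FJNQYZ@0: {C,T} ∩ {C,G} = {C} (intersection, +0)
FY@1: {C} ∪ {A} = {A,C} (union, +1)
FJY@1: {A,C} ∪ {T} = {A,C,T} (union, +1)
FJNY@1: {A,C,T} ∩ {T} = {T} (intersection, +0)
QZ@1: {C} ∪ {A} = {A,C} (union, +1)
FJNQYZ@1: {T} ∪ {A,C} = {A,C,T} (union, +1)
FY@2: {G} ∪ {A} = {A,G} (union, +1)
FJY@2: {A,G} ∪ {C} = {A,C,G} (union, +1)
FJNY@2: {A,C,G} ∪ {T} = {A,C,G,T} (union, +1)
QZ@2: {A} ∪ {G} = {A,G} (union, +1)
FJNQYZ@2: {A,C,G,T} ∩ {A,G} = {A,G} (intersection, +0)
per-site changes: [3, 4, 4]; total = 11

11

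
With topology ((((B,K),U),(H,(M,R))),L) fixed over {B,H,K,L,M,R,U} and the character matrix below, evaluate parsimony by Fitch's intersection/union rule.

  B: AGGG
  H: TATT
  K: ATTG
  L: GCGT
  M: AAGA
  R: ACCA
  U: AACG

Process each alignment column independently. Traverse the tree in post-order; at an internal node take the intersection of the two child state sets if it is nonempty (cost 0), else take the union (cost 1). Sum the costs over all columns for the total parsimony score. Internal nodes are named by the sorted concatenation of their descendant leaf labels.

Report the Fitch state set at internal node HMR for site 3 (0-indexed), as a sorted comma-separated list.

site 0, node BK: B={A} ∩ K={A} → {A} (+0)
site 0, node BKU: BK={A} ∩ U={A} → {A} (+0)
site 0, node MR: M={A} ∩ R={A} → {A} (+0)
site 0, node HMR: H={T} ∪ MR={A} → {A,T} (+1)
site 0, node BHKMRU: BKU={A} ∩ HMR={A,T} → {A} (+0)
site 0, node BHKLMRU: BHKMRU={A} ∪ L={G} → {A,G} (+1)
site 1, node BK: B={G} ∪ K={T} → {G,T} (+1)
site 1, node BKU: BK={G,T} ∪ U={A} → {A,G,T} (+1)
site 1, node MR: M={A} ∪ R={C} → {A,C} (+1)
site 1, node HMR: H={A} ∩ MR={A,C} → {A} (+0)
site 1, node BHKMRU: BKU={A,G,T} ∩ HMR={A} → {A} (+0)
site 1, node BHKLMRU: BHKMRU={A} ∪ L={C} → {A,C} (+1)
site 2, node BK: B={G} ∪ K={T} → {G,T} (+1)
site 2, node BKU: BK={G,T} ∪ U={C} → {C,G,T} (+1)
site 2, node MR: M={G} ∪ R={C} → {C,G} (+1)
site 2, node HMR: H={T} ∪ MR={C,G} → {C,G,T} (+1)
site 2, node BHKMRU: BKU={C,G,T} ∩ HMR={C,G,T} → {C,G,T} (+0)
site 2, node BHKLMRU: BHKMRU={C,G,T} ∩ L={G} → {G} (+0)
site 3, node BK: B={G} ∩ K={G} → {G} (+0)
site 3, node BKU: BK={G} ∩ U={G} → {G} (+0)
site 3, node MR: M={A} ∩ R={A} → {A} (+0)
site 3, node HMR: H={T} ∪ MR={A} → {A,T} (+1)
site 3, node BHKMRU: BKU={G} ∪ HMR={A,T} → {A,G,T} (+1)
site 3, node BHKLMRU: BHKMRU={A,G,T} ∩ L={T} → {T} (+0)
per-site changes: [2, 4, 4, 2]; total = 12

A,T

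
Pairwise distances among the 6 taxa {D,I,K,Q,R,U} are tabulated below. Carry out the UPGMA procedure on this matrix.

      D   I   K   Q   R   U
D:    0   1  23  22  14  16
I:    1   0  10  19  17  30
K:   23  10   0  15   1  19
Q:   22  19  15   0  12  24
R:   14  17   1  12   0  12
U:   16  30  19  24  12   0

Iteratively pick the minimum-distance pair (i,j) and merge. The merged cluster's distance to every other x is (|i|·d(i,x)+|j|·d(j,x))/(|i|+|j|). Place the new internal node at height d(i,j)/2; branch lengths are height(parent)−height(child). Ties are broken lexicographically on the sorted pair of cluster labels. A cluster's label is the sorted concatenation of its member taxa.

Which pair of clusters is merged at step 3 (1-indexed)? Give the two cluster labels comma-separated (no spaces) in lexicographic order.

KR,Q

step 1: merge (D,I) at d=1; branch lengths D→1/2, I→1/2; new cluster DI
  updated: d(DI,K)=33/2, d(DI,Q)=41/2, d(DI,R)=31/2, d(DI,U)=23
step 2: merge (K,R) at d=1; branch lengths K→1/2, R→1/2; new cluster KR
  updated: d(DI,KR)=16, d(KR,Q)=27/2, d(KR,U)=31/2
step 3: merge (KR,Q) at d=27/2; branch lengths KR→25/4, Q→27/4; new cluster KQR
  updated: d(DI,KQR)=35/2, d(KQR,U)=55/3
step 4: merge (DI,KQR) at d=35/2; branch lengths DI→33/4, KQR→2; new cluster DIKQR
  updated: d(DIKQR,U)=101/5
step 5: merge (DIKQR,U) at d=101/5; branch lengths DIKQR→27/20, U→101/10; new cluster DIKQRU
final tree: (((D:1/2,I:1/2):33/4,((K:1/2,R:1/2):25/4,Q:27/4):2):27/20,U:101/10)
total length: 367/10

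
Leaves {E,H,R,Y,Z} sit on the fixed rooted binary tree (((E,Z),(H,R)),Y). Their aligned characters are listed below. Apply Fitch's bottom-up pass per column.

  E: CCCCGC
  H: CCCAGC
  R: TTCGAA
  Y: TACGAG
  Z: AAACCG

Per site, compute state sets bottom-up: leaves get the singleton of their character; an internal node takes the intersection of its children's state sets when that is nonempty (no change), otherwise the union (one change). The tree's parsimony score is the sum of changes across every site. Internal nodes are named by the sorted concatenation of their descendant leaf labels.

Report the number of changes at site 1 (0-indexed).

EZ@0: {C} ∪ {A} = {A,C} (union, +1)
HR@0: {C} ∪ {T} = {C,T} (union, +1)
EHRZ@0: {A,C} ∩ {C,T} = {C} (intersection, +0)
EHRYZ@0: {C} ∪ {T} = {C,T} (union, +1)
EZ@1: {C} ∪ {A} = {A,C} (union, +1)
HR@1: {C} ∪ {T} = {C,T} (union, +1)
EHRZ@1: {A,C} ∩ {C,T} = {C} (intersection, +0)
EHRYZ@1: {C} ∪ {A} = {A,C} (union, +1)
EZ@2: {C} ∪ {A} = {A,C} (union, +1)
HR@2: {C} ∩ {C} = {C} (intersection, +0)
EHRZ@2: {A,C} ∩ {C} = {C} (intersection, +0)
EHRYZ@2: {C} ∩ {C} = {C} (intersection, +0)
EZ@3: {C} ∩ {C} = {C} (intersection, +0)
HR@3: {A} ∪ {G} = {A,G} (union, +1)
EHRZ@3: {C} ∪ {A,G} = {A,C,G} (union, +1)
EHRYZ@3: {A,C,G} ∩ {G} = {G} (intersection, +0)
EZ@4: {G} ∪ {C} = {C,G} (union, +1)
HR@4: {G} ∪ {A} = {A,G} (union, +1)
EHRZ@4: {C,G} ∩ {A,G} = {G} (intersection, +0)
EHRYZ@4: {G} ∪ {A} = {A,G} (union, +1)
EZ@5: {C} ∪ {G} = {C,G} (union, +1)
HR@5: {C} ∪ {A} = {A,C} (union, +1)
EHRZ@5: {C,G} ∩ {A,C} = {C} (intersection, +0)
EHRYZ@5: {C} ∪ {G} = {C,G} (union, +1)
per-site changes: [3, 3, 1, 2, 3, 3]; total = 15

3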